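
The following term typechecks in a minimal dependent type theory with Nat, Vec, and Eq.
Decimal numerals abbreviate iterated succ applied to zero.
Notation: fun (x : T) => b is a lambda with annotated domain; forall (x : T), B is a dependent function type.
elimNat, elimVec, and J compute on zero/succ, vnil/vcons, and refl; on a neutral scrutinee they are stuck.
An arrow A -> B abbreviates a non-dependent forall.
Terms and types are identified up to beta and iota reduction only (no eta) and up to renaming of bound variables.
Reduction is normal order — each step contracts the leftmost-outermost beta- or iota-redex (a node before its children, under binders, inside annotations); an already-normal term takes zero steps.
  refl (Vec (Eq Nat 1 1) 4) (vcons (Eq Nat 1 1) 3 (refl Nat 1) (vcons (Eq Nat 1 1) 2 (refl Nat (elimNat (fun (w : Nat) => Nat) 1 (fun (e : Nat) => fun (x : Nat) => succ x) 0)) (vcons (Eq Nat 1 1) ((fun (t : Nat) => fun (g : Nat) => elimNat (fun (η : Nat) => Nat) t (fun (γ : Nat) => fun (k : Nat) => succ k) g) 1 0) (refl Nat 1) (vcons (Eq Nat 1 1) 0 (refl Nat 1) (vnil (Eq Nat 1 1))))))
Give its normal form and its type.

reduced normal form:
  refl (Vec (Eq Nat 1 1) 4) (vcons (Eq Nat 1 1) 3 (refl Nat 1) (vcons (Eq Nat 1 1) 2 (refl Nat 1) (vcons (Eq Nat 1 1) 1 (refl Nat 1) (vcons (Eq Nat 1 1) 0 (refl Nat 1) (vnil (Eq Nat 1 1))))))
the term's type:
  Eq (Vec (Eq Nat 1 1) 4) (vcons (Eq Nat 1 1) 3 (refl Nat 1) (vcons (Eq Nat 1 1) 2 (refl Nat 1) (vcons (Eq Nat 1 1) 1 (refl Nat 1) (vcons (Eq Nat 1 1) 0 (refl Nat 1) (vnil (Eq Nat 1 1)))))) (vcons (Eq Nat 1 1) 3 (refl Nat 1) (vcons (Eq Nat 1 1) 2 (refl Nat 1) (vcons (Eq Nat 1 1) 1 (refl Nat 1) (vcons (Eq Nat 1 1) 0 (refl Nat 1) (vnil (Eq Nat 1 1))))))
observation: reduction starts at an elimNat iota-redex, and 4 normal-order steps reach the normal form.


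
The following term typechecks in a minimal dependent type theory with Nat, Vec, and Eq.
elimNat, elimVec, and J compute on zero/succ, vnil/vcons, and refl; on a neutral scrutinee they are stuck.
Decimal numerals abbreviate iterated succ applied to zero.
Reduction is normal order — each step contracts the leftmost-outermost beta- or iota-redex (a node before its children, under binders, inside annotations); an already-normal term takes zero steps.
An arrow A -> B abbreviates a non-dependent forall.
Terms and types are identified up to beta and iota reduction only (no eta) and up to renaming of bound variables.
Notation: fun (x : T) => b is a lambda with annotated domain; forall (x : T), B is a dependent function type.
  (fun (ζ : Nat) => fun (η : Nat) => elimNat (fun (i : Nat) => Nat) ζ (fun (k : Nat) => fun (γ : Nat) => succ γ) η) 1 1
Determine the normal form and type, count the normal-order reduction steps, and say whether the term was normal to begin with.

normal form:
  2
type:
  Nat
normal-order step count: 6
term was already normal: no
first contracted redex: a beta-redex


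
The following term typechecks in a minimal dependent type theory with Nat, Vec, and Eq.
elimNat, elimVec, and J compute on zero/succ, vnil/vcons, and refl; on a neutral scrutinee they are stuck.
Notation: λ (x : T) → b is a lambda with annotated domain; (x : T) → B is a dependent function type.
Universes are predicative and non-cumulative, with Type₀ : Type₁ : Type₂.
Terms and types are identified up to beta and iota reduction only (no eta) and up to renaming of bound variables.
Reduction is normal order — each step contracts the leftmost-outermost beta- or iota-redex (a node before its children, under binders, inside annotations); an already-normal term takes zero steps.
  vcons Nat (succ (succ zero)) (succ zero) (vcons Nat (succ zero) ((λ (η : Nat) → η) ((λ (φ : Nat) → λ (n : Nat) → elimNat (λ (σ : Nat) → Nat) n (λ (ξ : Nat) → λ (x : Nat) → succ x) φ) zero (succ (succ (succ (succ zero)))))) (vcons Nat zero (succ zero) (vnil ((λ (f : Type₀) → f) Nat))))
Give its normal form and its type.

reduced normal form:
  vcons Nat (succ (succ zero)) (succ zero) (vcons Nat (succ zero) (succ (succ (succ (succ zero)))) (vcons Nat zero (succ zero) (vnil Nat)))
inferred type:
  Vec Nat (succ (succ (succ zero)))
observation: the first redex contracted is a beta-redex; the normal form is reached in 5 normal-order steps.


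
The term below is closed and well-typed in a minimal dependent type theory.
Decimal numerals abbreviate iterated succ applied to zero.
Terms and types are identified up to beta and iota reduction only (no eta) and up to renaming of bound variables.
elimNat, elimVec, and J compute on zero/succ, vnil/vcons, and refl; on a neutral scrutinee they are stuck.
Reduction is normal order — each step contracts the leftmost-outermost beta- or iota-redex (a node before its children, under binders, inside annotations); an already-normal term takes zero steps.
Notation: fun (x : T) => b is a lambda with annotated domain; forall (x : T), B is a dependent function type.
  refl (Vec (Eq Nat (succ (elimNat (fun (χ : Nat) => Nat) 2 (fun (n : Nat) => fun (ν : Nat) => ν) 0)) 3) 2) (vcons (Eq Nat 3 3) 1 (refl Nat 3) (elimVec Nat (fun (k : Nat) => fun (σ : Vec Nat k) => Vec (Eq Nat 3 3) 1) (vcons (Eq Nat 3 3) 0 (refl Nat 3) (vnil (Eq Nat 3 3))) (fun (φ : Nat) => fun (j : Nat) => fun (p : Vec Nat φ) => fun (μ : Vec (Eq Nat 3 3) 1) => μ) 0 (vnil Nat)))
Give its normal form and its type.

reduced normal form:
  refl (Vec (Eq Nat 3 3) 2) (vcons (Eq Nat 3 3) 1 (refl Nat 3) (vcons (Eq Nat 3 3) 0 (refl Nat 3) (vnil (Eq Nat 3 3))))
the term's type:
  Eq (Vec (Eq Nat 3 3) 2) (vcons (Eq Nat 3 3) 1 (refl Nat 3) (vcons (Eq Nat 3 3) 0 (refl Nat 3) (vnil (Eq Nat 3 3)))) (vcons (Eq Nat 3 3) 1 (refl Nat 3) (vcons (Eq Nat 3 3) 0 (refl Nat 3) (vnil (Eq Nat 3 3))))


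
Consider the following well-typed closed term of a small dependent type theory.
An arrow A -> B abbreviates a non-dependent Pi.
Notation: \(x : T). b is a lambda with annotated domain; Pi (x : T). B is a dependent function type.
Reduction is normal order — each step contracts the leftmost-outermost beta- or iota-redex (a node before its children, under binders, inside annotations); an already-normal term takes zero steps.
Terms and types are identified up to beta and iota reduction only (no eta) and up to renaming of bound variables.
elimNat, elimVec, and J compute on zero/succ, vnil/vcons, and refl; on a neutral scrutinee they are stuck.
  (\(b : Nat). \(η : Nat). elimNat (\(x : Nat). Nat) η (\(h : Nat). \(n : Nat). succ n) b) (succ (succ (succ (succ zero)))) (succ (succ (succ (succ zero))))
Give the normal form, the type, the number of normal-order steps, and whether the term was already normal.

normal form:
  succ (succ (succ (succ (succ (succ (succ (succ zero)))))))
the term's type:
  Nat
reduction steps (normal order): 15
already normal: no
first redex: a beta-redex


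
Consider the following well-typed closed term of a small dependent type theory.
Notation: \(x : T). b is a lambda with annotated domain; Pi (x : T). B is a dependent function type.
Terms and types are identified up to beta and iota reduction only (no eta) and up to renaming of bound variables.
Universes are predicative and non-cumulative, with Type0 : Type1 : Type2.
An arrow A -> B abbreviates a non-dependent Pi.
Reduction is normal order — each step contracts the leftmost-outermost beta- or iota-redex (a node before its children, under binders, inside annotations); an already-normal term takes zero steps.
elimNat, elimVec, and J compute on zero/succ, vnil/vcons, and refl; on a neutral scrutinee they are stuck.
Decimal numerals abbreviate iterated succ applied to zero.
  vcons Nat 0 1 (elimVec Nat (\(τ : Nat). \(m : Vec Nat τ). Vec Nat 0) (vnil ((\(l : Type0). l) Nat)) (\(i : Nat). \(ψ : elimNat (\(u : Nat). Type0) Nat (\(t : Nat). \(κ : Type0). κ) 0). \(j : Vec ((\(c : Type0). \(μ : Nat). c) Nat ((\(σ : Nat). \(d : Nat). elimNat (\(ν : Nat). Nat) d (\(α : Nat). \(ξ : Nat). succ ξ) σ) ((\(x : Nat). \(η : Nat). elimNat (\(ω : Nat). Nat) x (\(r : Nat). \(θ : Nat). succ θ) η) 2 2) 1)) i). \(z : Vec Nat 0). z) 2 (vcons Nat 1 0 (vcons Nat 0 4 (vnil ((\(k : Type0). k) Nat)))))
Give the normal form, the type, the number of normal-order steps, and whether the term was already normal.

reduced normal form:
  vcons Nat 0 1 (vnil Nat)
type:
  Vec Nat 1
normal-order step count: 12
started in normal form: no
first redex: an elimVec iota-redex


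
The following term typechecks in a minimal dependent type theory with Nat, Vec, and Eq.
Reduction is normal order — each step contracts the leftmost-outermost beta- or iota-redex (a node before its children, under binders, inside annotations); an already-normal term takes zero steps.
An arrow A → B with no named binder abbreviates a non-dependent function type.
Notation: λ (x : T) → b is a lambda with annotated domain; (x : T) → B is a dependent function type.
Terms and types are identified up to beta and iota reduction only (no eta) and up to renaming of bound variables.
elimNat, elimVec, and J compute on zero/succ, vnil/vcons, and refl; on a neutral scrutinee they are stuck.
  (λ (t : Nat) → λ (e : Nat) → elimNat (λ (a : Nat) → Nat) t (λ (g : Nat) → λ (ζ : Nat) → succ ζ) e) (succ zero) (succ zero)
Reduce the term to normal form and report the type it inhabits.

reduced normal form:
  succ (succ zero)
type:
  Nat
observation: the first redex contracted is a beta-redex; the normal form is reached in 6 normal-order steps.


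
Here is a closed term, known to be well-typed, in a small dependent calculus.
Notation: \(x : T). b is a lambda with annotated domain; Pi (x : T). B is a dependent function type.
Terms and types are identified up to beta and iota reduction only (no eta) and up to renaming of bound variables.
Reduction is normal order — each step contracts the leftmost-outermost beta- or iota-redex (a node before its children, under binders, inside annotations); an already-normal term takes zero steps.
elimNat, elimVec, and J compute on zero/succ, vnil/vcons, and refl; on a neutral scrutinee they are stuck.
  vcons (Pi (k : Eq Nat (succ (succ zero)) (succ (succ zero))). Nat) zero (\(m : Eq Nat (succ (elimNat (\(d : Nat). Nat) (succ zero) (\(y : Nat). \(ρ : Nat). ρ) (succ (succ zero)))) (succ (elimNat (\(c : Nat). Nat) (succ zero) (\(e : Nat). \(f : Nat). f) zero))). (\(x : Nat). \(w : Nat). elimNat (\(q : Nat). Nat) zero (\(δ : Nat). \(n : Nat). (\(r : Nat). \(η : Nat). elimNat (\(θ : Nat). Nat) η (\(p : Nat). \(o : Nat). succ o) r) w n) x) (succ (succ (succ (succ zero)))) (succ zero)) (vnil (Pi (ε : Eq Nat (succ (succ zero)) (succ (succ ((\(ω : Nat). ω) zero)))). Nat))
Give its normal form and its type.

resulting normal form:
  vcons (Pi (k : Eq Nat (succ (succ zero)) (succ (succ zero))). Nat) zero (\(m : Eq Nat (succ (succ zero)) (succ (succ zero))). succ (succ (succ (succ zero)))) (vnil (Pi (d : Eq Nat (succ (succ zero)) (succ (succ zero))). Nat))
inferred type:
  Vec (Pi (k : Eq Nat (succ (succ zero)) (succ (succ zero))). Nat) (succ zero)


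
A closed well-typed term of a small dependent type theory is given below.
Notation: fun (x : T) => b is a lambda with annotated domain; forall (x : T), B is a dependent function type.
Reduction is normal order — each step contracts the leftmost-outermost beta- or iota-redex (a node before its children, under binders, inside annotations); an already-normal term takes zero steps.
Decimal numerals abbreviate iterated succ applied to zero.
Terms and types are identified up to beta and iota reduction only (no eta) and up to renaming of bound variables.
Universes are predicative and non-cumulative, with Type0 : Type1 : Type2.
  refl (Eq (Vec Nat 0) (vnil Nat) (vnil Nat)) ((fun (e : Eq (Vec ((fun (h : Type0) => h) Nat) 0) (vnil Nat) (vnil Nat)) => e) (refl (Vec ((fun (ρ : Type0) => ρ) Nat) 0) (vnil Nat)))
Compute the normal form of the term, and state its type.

reduced normal form:
  refl (Eq (Vec Nat 0) (vnil Nat) (vnil Nat)) (refl (Vec Nat 0) (vnil Nat))
type:
  Eq (Eq (Vec Nat 0) (vnil Nat) (vnil Nat)) (refl (Vec Nat 0) (vnil Nat)) (refl (Vec Nat 0) (vnil Nat))
observation: 2 normal-order steps normalize the term, beginning with a beta-redex.


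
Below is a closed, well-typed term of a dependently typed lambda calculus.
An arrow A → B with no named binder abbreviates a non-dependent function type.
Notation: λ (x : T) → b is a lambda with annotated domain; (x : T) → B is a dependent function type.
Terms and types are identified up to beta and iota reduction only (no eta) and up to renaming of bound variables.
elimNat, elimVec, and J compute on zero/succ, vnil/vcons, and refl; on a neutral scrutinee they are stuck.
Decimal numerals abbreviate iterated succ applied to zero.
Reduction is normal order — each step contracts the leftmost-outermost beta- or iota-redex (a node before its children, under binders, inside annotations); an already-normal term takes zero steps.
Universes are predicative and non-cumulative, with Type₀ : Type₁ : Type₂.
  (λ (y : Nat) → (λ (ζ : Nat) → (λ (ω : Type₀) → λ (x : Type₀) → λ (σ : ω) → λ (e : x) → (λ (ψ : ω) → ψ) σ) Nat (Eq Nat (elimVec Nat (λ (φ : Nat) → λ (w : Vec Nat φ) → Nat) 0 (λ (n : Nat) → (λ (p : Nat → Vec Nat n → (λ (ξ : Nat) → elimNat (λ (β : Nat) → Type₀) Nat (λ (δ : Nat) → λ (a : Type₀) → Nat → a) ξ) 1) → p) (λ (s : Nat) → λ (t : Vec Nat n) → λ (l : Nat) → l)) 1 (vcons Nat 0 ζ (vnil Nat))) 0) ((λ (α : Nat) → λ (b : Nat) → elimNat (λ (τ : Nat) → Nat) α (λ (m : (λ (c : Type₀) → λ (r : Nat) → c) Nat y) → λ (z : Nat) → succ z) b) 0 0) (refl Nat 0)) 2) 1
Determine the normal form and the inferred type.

normal form:
  0
the term's type:
  Nat
observation: the term reaches its normal form after 10 normal-order steps.


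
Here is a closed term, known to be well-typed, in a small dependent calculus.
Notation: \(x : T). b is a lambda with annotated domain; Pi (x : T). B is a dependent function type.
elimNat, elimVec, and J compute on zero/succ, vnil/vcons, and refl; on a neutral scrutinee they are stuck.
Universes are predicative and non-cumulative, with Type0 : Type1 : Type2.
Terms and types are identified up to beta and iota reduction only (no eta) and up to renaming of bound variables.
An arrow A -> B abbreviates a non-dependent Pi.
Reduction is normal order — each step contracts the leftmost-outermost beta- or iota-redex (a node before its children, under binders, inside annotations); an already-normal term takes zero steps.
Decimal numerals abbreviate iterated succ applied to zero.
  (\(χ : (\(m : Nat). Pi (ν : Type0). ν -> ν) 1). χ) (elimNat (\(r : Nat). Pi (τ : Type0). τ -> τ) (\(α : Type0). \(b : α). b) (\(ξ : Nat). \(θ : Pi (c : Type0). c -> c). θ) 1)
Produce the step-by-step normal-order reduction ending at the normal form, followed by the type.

normal-order reduction:
  (\(χ : (\(m : Nat). Pi (ν : Type0). ν -> ν) 1). χ) (elimNat (\(r : Nat). Pi (τ : Type0). τ -> τ) (\(α : Type0). \(b : α). b) (\(ξ : Nat). \(θ : Pi (c : Type0). c -> c). θ) 1)
  ~> elimNat (\(χ : Nat). Pi (m : Type0). m -> m) (\(ν : Type0). \(r : ν). r) (\(τ : Nat). \(α : Pi (b : Type0). b -> b). α) 1
  ~> (\(χ : Nat). \(m : Pi (ν : Type0). ν -> ν). m) 0 (elimNat (\(r : Nat). Pi (τ : Type0). τ -> τ) (\(α : Type0). \(b : α). b) (\(ξ : Nat). \(θ : Pi (c : Type0). c -> c). θ) 0)
  ~> (\(χ : Pi (m : Type0). m -> m). χ) (elimNat (\(ν : Nat). Pi (r : Type0). r -> r) (\(τ : Type0). \(α : τ). α) (\(b : Nat). \(ξ : Pi (θ : Type0). θ -> θ). ξ) 0)
  ~> elimNat (\(χ : Nat). Pi (m : Type0). m -> m) (\(ν : Type0). \(r : ν). r) (\(τ : Nat). \(α : Pi (b : Type0). b -> b). α) 0
  ~> \(χ : Type0). \(m : χ). m
the term's type:
  Pi (χ : Type0). χ -> χ


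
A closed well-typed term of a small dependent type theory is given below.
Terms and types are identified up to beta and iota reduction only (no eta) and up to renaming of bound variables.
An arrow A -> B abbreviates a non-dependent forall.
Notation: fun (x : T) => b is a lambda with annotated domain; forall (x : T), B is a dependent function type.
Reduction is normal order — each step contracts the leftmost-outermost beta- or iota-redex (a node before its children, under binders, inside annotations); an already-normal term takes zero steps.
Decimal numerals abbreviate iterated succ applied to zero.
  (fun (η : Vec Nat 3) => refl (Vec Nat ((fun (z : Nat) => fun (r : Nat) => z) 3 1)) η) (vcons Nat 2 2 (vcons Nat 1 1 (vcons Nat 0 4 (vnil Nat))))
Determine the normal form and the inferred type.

reduced normal form:
  refl (Vec Nat 3) (vcons Nat 2 2 (vcons Nat 1 1 (vcons Nat 0 4 (vnil Nat))))
the term's type:
  Eq (Vec Nat 3) (vcons Nat 2 2 (vcons Nat 1 1 (vcons Nat 0 4 (vnil Nat)))) (vcons Nat 2 2 (vcons Nat 1 1 (vcons Nat 0 4 (vnil Nat))))


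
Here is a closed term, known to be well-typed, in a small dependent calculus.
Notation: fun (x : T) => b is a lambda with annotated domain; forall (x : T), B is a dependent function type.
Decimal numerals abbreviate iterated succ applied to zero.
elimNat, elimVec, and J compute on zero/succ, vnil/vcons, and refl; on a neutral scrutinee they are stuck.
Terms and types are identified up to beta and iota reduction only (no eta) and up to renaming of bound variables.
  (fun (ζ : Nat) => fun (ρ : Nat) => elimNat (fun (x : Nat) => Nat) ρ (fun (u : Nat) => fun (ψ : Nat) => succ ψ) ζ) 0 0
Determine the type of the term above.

the term's type:
  Nat


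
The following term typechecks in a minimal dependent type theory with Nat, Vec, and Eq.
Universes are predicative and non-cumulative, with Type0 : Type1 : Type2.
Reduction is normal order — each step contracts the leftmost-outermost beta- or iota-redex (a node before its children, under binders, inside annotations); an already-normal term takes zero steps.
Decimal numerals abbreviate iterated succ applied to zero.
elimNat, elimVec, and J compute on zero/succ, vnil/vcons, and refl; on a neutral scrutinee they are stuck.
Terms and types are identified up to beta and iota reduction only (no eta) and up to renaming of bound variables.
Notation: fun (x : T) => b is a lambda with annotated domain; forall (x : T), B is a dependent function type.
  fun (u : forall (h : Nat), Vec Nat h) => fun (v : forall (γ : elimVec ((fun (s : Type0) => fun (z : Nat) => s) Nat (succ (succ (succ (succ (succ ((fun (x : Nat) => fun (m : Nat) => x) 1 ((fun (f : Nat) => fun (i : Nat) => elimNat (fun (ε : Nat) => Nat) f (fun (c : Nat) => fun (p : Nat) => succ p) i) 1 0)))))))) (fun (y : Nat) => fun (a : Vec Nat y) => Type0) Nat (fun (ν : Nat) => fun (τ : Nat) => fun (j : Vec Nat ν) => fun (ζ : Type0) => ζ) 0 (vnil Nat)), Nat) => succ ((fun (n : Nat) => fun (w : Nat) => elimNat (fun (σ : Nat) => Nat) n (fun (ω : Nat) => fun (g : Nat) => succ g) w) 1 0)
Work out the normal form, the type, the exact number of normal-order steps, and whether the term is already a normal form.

normal form:
  fun (u : forall (h : Nat), Vec Nat h) => fun (v : forall (γ : Nat), Nat) => 2
type:
  forall (u : forall (h : Nat), Vec Nat h), forall (v : forall (γ : Nat), Nat), Nat
normal-order step count: 4
already normal: no
first redex: an elimVec iota-redex


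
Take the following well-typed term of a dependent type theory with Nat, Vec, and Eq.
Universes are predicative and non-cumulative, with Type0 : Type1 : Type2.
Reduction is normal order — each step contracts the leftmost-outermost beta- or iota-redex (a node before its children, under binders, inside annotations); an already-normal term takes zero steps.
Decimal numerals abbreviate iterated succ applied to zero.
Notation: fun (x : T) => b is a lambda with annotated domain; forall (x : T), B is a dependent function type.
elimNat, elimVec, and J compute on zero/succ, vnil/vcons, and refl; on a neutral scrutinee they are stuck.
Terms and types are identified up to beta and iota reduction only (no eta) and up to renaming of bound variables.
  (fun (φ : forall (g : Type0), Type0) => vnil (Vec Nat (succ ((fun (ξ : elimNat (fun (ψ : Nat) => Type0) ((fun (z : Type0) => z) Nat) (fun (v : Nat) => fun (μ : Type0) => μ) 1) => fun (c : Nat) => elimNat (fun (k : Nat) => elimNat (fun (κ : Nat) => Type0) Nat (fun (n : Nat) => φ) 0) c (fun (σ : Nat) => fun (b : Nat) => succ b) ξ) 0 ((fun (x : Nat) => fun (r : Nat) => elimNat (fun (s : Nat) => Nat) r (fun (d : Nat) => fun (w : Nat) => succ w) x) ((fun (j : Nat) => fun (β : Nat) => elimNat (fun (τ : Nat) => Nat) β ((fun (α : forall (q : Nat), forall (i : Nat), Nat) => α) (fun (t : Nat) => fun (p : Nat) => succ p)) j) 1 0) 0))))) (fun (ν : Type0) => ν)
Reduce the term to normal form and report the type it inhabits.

reduced normal form:
  vnil (Vec Nat 2)
the term's type:
  Vec (Vec Nat 2) 0
observation: the first redex contracted is a beta-redex; the normal form is reached in 17 normal-order steps.


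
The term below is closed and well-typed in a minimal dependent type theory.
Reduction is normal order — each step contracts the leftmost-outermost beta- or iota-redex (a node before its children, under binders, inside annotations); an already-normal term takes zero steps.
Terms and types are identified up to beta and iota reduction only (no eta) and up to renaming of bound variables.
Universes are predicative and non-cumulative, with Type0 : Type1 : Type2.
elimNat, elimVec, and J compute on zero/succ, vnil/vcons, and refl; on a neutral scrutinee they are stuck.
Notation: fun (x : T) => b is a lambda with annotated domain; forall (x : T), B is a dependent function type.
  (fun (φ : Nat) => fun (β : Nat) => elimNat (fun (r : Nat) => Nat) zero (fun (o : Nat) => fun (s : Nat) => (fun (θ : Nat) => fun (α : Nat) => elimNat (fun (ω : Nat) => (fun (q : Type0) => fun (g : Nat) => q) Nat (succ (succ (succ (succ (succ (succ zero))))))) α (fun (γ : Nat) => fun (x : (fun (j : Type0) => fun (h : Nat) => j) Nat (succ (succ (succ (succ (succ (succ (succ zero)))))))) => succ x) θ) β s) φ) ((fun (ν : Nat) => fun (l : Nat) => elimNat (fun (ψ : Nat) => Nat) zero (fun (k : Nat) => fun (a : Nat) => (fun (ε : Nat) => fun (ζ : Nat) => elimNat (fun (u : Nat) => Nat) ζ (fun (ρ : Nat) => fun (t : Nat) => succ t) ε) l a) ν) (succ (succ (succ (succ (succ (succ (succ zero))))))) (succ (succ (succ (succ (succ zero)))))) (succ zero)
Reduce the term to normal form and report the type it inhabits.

reduced normal form:
  succ (succ (succ (succ (succ (succ (succ (succ (succ (succ (succ (succ (succ (succ (succ (succ (succ (succ (succ (succ (succ (succ (succ (succ (succ (succ (succ (succ (succ (succ (succ (succ (succ (succ (succ zero))))))))))))))))))))))))))))))))))
inferred type:
  Nat


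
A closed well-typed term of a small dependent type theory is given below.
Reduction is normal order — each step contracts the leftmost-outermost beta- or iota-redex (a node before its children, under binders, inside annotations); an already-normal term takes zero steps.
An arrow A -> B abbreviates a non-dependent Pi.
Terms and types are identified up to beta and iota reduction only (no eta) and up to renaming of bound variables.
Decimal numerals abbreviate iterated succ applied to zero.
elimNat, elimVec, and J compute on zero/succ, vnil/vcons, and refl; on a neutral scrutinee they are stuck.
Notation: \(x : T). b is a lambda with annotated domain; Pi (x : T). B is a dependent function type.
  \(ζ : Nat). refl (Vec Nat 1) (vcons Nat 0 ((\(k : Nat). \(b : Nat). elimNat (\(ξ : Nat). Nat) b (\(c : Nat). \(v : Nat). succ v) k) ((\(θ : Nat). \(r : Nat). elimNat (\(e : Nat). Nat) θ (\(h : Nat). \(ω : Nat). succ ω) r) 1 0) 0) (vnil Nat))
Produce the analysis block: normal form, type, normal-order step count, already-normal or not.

normal form:
  \(ζ : Nat). refl (Vec Nat 1) (vcons Nat 0 1 (vnil Nat))
the term's type:
  Nat -> Eq (Vec Nat 1) (vcons Nat 0 1 (vnil Nat)) (vcons Nat 0 1 (vnil Nat))
normal-order step count: 9
already normal: no
first redex: a beta-redex


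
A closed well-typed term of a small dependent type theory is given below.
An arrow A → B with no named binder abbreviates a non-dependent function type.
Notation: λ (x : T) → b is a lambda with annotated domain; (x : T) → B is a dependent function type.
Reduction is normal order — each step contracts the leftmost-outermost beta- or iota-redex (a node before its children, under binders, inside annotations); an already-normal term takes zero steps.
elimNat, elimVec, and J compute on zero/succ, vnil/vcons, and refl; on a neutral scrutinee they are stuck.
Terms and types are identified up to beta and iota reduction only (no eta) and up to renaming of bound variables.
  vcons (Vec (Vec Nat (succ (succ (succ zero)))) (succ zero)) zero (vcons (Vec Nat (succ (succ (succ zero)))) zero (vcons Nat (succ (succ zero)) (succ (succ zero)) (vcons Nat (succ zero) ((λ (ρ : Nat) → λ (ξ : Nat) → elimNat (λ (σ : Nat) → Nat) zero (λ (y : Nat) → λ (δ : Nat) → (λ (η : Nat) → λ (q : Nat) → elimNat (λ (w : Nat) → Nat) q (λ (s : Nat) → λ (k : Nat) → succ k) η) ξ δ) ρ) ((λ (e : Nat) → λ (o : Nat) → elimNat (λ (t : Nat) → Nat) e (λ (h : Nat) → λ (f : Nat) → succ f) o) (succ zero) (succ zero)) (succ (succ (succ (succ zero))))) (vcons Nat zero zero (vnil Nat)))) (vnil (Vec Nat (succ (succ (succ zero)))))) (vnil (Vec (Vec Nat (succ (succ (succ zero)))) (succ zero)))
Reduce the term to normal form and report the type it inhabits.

resulting normal form:
  vcons (Vec (Vec Nat (succ (succ (succ zero)))) (succ zero)) zero (vcons (Vec Nat (succ (succ (succ zero)))) zero (vcons Nat (succ (succ zero)) (succ (succ zero)) (vcons Nat (succ zero) (succ (succ (succ (succ (succ (succ (succ (succ zero)))))))) (vcons Nat zero zero (vnil Nat)))) (vnil (Vec Nat (succ (succ (succ zero)))))) (vnil (Vec (Vec Nat (succ (succ (succ zero)))) (succ zero)))
inferred type:
  Vec (Vec (Vec Nat (succ (succ (succ zero)))) (succ zero)) (succ zero)
observation: 30 normal-order steps separate the term from its normal form.


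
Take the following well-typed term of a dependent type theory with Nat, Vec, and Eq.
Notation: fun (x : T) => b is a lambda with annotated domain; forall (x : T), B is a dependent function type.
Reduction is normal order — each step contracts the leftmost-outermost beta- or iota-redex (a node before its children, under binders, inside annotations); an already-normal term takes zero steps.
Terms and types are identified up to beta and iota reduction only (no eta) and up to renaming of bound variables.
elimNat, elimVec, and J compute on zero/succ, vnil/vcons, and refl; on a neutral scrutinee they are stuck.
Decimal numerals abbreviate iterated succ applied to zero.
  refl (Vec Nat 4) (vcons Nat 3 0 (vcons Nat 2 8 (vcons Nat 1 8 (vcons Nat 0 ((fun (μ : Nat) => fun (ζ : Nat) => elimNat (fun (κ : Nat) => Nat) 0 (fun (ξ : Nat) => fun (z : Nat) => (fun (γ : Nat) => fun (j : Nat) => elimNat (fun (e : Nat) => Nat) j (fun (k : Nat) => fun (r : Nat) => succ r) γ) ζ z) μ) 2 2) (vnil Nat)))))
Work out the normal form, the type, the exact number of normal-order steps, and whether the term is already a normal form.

normal form:
  refl (Vec Nat 4) (vcons Nat 3 0 (vcons Nat 2 8 (vcons Nat 1 8 (vcons Nat 0 4 (vnil Nat)))))
type:
  Eq (Vec Nat 4) (vcons Nat 3 0 (vcons Nat 2 8 (vcons Nat 1 8 (vcons Nat 0 4 (vnil Nat))))) (vcons Nat 3 0 (vcons Nat 2 8 (vcons Nat 1 8 (vcons Nat 0 4 (vnil Nat)))))
reduction steps (normal order): 27
term was already normal: no
first contracted redex: a beta-redex


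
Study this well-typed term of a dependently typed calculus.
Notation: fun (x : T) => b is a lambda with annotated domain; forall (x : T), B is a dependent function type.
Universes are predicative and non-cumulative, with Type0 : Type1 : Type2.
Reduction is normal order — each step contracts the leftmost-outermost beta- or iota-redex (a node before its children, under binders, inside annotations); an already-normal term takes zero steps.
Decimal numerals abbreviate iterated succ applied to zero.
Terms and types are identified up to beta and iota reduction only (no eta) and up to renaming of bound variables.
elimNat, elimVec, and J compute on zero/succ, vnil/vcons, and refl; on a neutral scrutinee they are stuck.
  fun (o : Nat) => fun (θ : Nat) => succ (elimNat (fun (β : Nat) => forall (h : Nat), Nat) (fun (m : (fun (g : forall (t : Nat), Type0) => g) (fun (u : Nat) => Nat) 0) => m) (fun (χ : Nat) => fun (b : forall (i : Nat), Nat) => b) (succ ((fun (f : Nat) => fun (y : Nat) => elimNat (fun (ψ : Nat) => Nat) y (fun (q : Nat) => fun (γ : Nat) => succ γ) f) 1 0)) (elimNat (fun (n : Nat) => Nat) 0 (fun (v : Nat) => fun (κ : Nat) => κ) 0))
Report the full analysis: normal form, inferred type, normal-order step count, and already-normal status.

normal form:
  fun (o : Nat) => fun (θ : Nat) => 1
type:
  forall (o : Nat), forall (θ : Nat), Nat
steps to reach normal form (normal order): 17
already normal: no
first contracted redex: an elimNat iota-redex


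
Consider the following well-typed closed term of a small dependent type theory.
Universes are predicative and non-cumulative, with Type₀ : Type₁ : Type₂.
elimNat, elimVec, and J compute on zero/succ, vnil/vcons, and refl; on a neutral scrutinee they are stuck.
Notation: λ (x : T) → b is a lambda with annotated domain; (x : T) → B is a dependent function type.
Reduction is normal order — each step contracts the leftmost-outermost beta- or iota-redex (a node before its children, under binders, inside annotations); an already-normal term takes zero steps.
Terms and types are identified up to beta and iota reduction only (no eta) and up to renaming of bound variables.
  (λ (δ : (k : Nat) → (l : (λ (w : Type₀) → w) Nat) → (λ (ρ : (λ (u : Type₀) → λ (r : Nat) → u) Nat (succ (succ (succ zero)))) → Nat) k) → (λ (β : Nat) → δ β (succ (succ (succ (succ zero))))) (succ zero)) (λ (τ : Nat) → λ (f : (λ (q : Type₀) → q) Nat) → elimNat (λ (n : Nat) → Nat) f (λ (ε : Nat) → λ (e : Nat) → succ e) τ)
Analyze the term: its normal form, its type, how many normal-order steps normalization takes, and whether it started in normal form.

resulting normal form:
  succ (succ (succ (succ (succ zero))))
type:
  Nat
normal-order step count: 8
already normal: no
first contracted redex: a beta-redex


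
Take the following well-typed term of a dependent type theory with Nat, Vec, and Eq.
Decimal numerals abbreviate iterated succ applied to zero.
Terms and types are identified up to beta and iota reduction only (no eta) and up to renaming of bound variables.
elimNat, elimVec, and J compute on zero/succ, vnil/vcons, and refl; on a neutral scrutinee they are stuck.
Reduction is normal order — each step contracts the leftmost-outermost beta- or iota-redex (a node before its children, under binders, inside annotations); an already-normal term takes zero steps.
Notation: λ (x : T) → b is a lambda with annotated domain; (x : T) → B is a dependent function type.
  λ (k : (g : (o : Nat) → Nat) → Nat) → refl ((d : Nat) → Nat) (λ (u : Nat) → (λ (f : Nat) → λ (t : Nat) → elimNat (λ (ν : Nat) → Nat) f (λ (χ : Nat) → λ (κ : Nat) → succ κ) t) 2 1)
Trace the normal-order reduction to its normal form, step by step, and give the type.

normal-order reduction sequence:
  λ (k : (g : (o : Nat) → Nat) → Nat) → refl ((d : Nat) → Nat) (λ (u : Nat) → (λ (f : Nat) → λ (t : Nat) → elimNat (λ (ν : Nat) → Nat) f (λ (χ : Nat) → λ (κ : Nat) → succ κ) t) 2 1)
  ~> λ (k : (g : (o : Nat) → Nat) → Nat) → refl ((d : Nat) → Nat) (λ (u : Nat) → (λ (f : Nat) → elimNat (λ (t : Nat) → Nat) 2 (λ (ν : Nat) → λ (χ : Nat) → succ χ) f) 1)
  ~> λ (k : (g : (o : Nat) → Nat) → Nat) → refl ((d : Nat) → Nat) (λ (u : Nat) → elimNat (λ (f : Nat) → Nat) 2 (λ (t : Nat) → λ (ν : Nat) → succ ν) 1)
  ~> λ (k : (g : (o : Nat) → Nat) → Nat) → refl ((d : Nat) → Nat) (λ (u : Nat) → (λ (f : Nat) → λ (t : Nat) → succ t) 0 (elimNat (λ (ν : Nat) → Nat) 2 (λ (χ : Nat) → λ (κ : Nat) → succ κ) 0))
  ~> λ (k : (g : (o : Nat) → Nat) → Nat) → refl ((d : Nat) → Nat) (λ (u : Nat) → (λ (f : Nat) → succ f) (elimNat (λ (t : Nat) → Nat) 2 (λ (ν : Nat) → λ (χ : Nat) → succ χ) 0))
  ~> λ (k : (g : (o : Nat) → Nat) → Nat) → refl ((d : Nat) → Nat) (λ (u : Nat) → succ (elimNat (λ (f : Nat) → Nat) 2 (λ (t : Nat) → λ (ν : Nat) → succ ν) 0))
  ~> λ (k : (g : (o : Nat) → Nat) → Nat) → refl ((d : Nat) → Nat) (λ (u : Nat) → 3)
the term's type:
  (k : (g : (o : Nat) → Nat) → Nat) → Eq ((d : Nat) → Nat) (λ (u : Nat) → 3) (λ (f : Nat) → 3)


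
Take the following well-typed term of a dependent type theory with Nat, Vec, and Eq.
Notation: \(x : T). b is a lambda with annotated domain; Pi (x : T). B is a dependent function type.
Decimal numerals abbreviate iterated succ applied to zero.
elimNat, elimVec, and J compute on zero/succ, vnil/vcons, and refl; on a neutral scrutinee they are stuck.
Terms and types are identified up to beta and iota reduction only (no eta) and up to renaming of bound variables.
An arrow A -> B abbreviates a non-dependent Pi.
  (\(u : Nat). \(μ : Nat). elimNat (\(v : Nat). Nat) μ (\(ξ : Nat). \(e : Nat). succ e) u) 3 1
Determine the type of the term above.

inferred type:
  Nat


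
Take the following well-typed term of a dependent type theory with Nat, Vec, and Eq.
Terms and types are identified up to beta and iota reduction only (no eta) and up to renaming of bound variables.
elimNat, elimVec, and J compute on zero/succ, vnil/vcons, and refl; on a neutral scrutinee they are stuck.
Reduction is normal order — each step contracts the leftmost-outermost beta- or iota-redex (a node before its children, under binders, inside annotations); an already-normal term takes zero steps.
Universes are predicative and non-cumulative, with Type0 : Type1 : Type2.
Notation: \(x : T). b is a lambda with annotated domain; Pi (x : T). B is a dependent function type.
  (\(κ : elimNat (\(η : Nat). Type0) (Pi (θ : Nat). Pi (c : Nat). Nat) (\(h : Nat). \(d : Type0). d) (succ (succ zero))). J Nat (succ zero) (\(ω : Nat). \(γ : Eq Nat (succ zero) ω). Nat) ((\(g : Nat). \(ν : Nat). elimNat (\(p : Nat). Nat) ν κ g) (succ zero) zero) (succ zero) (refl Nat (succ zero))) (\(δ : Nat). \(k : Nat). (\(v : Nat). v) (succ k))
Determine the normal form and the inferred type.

resulting normal form:
  succ zero
inferred type:
  Nat
observation: the leftmost-outermost redex is a beta-redex, and normalization takes 9 steps.


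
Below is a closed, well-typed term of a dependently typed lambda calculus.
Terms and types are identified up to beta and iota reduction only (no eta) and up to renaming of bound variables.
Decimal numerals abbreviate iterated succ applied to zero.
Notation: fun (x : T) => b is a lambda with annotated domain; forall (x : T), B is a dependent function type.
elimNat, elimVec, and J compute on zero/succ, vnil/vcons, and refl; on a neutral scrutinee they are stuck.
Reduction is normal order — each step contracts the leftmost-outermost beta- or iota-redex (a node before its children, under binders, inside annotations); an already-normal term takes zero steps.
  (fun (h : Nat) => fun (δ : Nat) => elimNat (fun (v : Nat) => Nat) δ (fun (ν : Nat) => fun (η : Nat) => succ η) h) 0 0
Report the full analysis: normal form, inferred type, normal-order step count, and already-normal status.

normal form:
  0
type:
  Nat
steps to reach normal form (normal order): 3
term was already normal: no
first contracted redex: a beta-redex


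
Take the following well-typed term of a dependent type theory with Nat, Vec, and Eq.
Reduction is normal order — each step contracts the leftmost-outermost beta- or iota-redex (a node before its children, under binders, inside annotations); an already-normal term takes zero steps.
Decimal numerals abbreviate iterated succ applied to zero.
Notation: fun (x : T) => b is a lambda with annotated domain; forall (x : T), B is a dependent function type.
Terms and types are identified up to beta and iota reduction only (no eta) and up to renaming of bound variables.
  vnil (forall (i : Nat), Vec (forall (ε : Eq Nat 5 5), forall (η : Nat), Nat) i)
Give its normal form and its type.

resulting normal form:
  vnil (forall (i : Nat), Vec (forall (ε : Eq Nat 5 5), forall (η : Nat), Nat) i)
the term's type:
  Vec (forall (i : Nat), Vec (forall (ε : Eq Nat 5 5), forall (η : Nat), Nat) i) 0
observation: no redex remains anywhere in the term; it is its own normal form.


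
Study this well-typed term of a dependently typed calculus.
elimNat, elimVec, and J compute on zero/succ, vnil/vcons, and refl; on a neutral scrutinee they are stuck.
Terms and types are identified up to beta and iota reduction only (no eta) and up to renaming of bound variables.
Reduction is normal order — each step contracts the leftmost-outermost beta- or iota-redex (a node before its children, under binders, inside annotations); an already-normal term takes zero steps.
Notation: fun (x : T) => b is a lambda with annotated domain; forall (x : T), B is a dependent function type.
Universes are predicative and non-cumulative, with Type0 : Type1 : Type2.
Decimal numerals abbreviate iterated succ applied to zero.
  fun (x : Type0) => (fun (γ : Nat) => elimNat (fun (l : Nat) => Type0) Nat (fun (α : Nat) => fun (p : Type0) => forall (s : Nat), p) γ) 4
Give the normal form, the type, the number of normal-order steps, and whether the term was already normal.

reduced normal form:
  fun (x : Type0) => forall (γ : Nat), forall (l : Nat), forall (α : Nat), forall (p : Nat), Nat
the term's type:
  forall (x : Type0), Type0
reduction steps (normal order): 14
started in normal form: no
first redex: a beta-redex


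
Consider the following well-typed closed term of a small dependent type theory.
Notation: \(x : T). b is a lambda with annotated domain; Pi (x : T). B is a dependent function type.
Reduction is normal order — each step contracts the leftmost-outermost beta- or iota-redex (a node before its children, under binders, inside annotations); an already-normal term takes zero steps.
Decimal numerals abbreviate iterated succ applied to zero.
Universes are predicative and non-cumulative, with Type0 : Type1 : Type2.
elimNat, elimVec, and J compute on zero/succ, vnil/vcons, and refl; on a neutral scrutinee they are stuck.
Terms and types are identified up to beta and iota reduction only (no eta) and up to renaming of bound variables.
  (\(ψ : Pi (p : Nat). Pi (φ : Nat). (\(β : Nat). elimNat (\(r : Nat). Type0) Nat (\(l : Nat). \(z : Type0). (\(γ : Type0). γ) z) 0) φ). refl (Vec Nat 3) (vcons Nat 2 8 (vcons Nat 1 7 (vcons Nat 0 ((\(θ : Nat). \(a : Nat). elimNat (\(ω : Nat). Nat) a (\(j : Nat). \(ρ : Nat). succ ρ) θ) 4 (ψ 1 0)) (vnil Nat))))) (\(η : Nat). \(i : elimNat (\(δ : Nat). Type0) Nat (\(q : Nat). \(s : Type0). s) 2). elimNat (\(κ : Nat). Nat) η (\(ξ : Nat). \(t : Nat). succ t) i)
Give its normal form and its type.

reduced normal form:
  refl (Vec Nat 3) (vcons Nat 2 8 (vcons Nat 1 7 (vcons Nat 0 5 (vnil Nat))))
inferred type:
  Eq (Vec Nat 3) (vcons Nat 2 8 (vcons Nat 1 7 (vcons Nat 0 5 (vnil Nat)))) (vcons Nat 2 8 (vcons Nat 1 7 (vcons Nat 0 5 (vnil Nat))))
observation: 19 normal-order steps separate the term from its normal form.


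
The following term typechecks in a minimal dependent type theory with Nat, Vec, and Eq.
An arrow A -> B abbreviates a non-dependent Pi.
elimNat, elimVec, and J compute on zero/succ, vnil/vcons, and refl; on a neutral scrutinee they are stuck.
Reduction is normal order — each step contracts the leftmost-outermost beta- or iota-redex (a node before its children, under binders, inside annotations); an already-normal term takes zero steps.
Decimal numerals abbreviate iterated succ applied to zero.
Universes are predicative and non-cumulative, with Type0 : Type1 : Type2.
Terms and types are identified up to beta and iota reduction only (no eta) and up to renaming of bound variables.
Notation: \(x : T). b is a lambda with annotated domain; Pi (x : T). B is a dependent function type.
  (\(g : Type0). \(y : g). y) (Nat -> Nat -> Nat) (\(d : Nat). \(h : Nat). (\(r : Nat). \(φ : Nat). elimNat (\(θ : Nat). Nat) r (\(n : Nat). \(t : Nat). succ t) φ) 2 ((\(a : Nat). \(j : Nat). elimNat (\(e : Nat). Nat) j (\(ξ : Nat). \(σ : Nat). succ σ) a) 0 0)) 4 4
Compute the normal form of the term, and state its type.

reduced normal form:
  2
the term's type:
  Nat
observation: the first redex contracted is a beta-redex; the normal form is reached in 10 normal-order steps.
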